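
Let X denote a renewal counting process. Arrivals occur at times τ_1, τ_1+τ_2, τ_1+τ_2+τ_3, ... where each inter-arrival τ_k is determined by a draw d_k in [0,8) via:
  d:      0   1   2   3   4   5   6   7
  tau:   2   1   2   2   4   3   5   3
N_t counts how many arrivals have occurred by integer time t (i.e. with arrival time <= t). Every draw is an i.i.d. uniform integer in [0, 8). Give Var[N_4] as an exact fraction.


7622751/16777216

Inter-arrival values over d=0..7: [2, 1, 2, 2, 4, 3, 5, 3]
Each d has probability 1/8, so the pmf of τ is: f(1) = 1/8, f(2) = 3/8, f(3) = 1/4, f(4) = 1/8, f(5) = 1/8
Let p_n(j) = P(N_n = j), with p_0 = [1]. Condition on τ_1: p_n(0) = P(τ > n), and for j >= 1, p_n(j) = Σ_{k<=n} f(k)·p_{n−k}(j−1)
p_1 = [7/8, 1/8]  (j = 0..1)
p_2 = [1/2, 31/64, 1/64]  (j = 0..2)
p_3 = [1/4, 41/64, 55/512, 1/512]  (j = 0..3)
p_4 = [1/8, 9/16, 75/256, 79/4096, 1/4096]  (j = 0..4)
E[N_4] = Σ j·p_4(j) = 4945/4096;  E[N_4²] = Σ j²·p_4(j) = 7831/4096
Var[N_4] = 7831/4096 − (4945/4096)² = 7622751/16777216


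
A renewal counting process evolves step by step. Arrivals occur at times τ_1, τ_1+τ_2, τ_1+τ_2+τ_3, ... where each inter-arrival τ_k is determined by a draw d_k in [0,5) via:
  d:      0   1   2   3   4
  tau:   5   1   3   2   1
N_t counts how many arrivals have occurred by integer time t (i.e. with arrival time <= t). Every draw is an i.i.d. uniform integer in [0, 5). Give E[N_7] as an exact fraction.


220083/78125

Inter-arrival values over d=0..4: [5, 1, 3, 2, 1]
Each d has probability 1/5, so the pmf of τ is: f(1) = 2/5, f(2) = 1/5, f(3) = 1/5, f(5) = 1/5
Renewal equation for m(n) = E[N_n]: condition on τ_1 = k (if k <= n, one arrival plus a fresh copy on the remaining n−k steps): m(n) = F(n) + Σ_{k<=n} f(k)·m(n−k), where F(n) = P(τ <= n) and m(0) = 0
m(1) = F(1) = 2/5
m(2) = F(2) + f(1)·m(1) = 3/5 + 2/5·2/5 = 19/25
m(3) = F(3) + f(1)·m(2) + f(2)·m(1) = 4/5 + 2/5·19/25 + 1/5·2/5 = 148/125
m(4) = F(4) + f(1)·m(3) + f(2)·m(2) + f(3)·m(1) = 4/5 + 2/5·148/125 + 1/5·19/25 + 1/5·2/5 = 941/625
m(5) = F(5) + f(1)·m(4) + f(2)·m(3) + f(3)·m(2) = 1 + 2/5·941/625 + 1/5·148/125 + 1/5·19/25 = 6222/3125
m(6) = F(6) + f(1)·m(5) + f(2)·m(4) + f(3)·m(3) + f(5)·m(1) = 1 + 2/5·6222/3125 + 1/5·941/625 + 1/5·148/125 + 1/5·2/5 = 37724/15625
m(7) = F(7) + f(1)·m(6) + f(2)·m(5) + f(3)·m(4) + f(5)·m(2) = 1 + 2/5·37724/15625 + 1/5·6222/3125 + 1/5·941/625 + 1/5·19/25 = 220083/78125
E[N_7] = m(7) = 220083/78125


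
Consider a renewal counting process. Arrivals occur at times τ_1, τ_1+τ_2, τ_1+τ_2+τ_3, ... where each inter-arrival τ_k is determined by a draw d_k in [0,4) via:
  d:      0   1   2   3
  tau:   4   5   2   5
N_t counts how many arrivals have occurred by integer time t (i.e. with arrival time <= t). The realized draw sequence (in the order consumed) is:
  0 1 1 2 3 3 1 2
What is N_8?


draw d_1=0: τ_1=4, arrival time A_1=4
draw d_2=1: τ_2=5, arrival time A_2=9
draw d_3=1: τ_3=5, arrival time A_3=14
draw d_4=2: τ_4=2, arrival time A_4=16
draw d_5=3: τ_5=5, arrival time A_5=21
draw d_6=3: τ_6=5, arrival time A_6=26
draw d_7=1: τ_7=5, arrival time A_7=31
draw d_8=2: τ_8=2, arrival time A_8=33
N_t over t=0..8: 0:0 1:0 2:0 3:0 4:1 5:1 6:1 7:1 8:1

1


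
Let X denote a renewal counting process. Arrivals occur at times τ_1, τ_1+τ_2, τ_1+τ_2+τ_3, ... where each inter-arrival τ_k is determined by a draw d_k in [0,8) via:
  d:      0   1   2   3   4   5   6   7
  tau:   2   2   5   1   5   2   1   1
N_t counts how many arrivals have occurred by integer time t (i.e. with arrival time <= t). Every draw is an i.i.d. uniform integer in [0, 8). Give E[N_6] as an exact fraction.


638761/262144

Inter-arrival values over d=0..7: [2, 2, 5, 1, 5, 2, 1, 1]
Each d has probability 1/8, so the pmf of τ is: f(1) = 3/8, f(2) = 3/8, f(5) = 1/4
Renewal equation for m(n) = E[N_n]: condition on τ_1 = k (if k <= n, one arrival plus a fresh copy on the remaining n−k steps): m(n) = F(n) + Σ_{k<=n} f(k)·m(n−k), where F(n) = P(τ <= n) and m(0) = 0
m(1) = F(1) = 3/8
m(2) = F(2) + f(1)·m(1) = 3/4 + 3/8·3/8 = 57/64
m(3) = F(3) + f(1)·m(2) + f(2)·m(1) = 3/4 + 3/8·57/64 + 3/8·3/8 = 627/512
m(4) = F(4) + f(1)·m(3) + f(2)·m(2) = 3/4 + 3/8·627/512 + 3/8·57/64 = 6321/4096
m(5) = F(5) + f(1)·m(4) + f(2)·m(3) = 1 + 3/8·6321/4096 + 3/8·627/512 = 66779/32768
m(6) = F(6) + f(1)·m(5) + f(2)·m(4) + f(5)·m(1) = 1 + 3/8·66779/32768 + 3/8·6321/4096 + 1/4·3/8 = 638761/262144
E[N_6] = m(6) = 638761/262144


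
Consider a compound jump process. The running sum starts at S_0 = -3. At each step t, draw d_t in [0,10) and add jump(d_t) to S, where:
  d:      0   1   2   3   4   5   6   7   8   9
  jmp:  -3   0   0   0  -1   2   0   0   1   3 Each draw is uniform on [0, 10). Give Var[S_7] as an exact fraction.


413/25

Outcome values over d=0..9: [-3, 0, 0, 0, -1, 2, 0, 0, 1, 3]
Σy = 2, Σy² = 24, M = 10
μ = 2/10 = 1/5,  σ² = 24/10 − (1/5)² = 59/25
Independent increments: Var[S_7] = 7·σ² = 7·(59/25) = 413/25


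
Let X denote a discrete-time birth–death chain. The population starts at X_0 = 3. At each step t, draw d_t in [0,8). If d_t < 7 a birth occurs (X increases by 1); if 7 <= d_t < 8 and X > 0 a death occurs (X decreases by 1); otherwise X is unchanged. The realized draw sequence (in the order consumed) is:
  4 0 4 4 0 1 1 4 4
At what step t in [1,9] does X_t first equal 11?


t=0: X=3, d=4 → birth, X_1=4
t=1: X=4, d=0 → birth, X_2=5
t=2: X=5, d=4 → birth, X_3=6
t=3: X=6, d=4 → birth, X_4=7
t=4: X=7, d=0 → birth, X_5=8
t=5: X=8, d=1 → birth, X_6=9
t=6: X=9, d=1 → birth, X_7=10
t=7: X=10, d=4 → birth, X_8=11
t=8: X=11, d=4 → birth, X_9=12

8


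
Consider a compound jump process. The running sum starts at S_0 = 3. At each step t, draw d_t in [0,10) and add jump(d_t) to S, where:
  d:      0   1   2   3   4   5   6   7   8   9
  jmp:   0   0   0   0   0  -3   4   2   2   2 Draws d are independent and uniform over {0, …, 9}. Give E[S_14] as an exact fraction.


Outcome values over d=0..9: [0, 0, 0, 0, 0, -3, 4, 2, 2, 2]
Σy = 7, Σy² = 37, M = 10
μ = 7/10 = 7/10,  σ² = 37/10 − (7/10)² = 321/100
E[S_14] = 3 + 14·(7/10) = 64/5

64/5


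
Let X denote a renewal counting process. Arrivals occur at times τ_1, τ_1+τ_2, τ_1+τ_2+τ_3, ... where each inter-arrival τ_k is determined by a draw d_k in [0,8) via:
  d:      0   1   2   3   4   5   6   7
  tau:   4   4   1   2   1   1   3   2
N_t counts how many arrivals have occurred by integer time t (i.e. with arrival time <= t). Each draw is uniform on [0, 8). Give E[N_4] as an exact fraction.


Inter-arrival values over d=0..7: [4, 4, 1, 2, 1, 1, 3, 2]
Each d has probability 1/8, so the pmf of τ is: f(1) = 3/8, f(2) = 1/4, f(3) = 1/8, f(4) = 1/4
Renewal equation for m(n) = E[N_n]: condition on τ_1 = k (if k <= n, one arrival plus a fresh copy on the remaining n−k steps): m(n) = F(n) + Σ_{k<=n} f(k)·m(n−k), where F(n) = P(τ <= n) and m(0) = 0
m(1) = F(1) = 3/8
m(2) = F(2) + f(1)·m(1) = 5/8 + 3/8·3/8 = 49/64
m(3) = F(3) + f(1)·m(2) + f(2)·m(1) = 3/4 + 3/8·49/64 + 1/4·3/8 = 579/512
m(4) = F(4) + f(1)·m(3) + f(2)·m(2) + f(3)·m(1) = 1 + 3/8·579/512 + 1/4·49/64 + 1/8·3/8 = 6809/4096
E[N_4] = m(4) = 6809/4096

6809/4096


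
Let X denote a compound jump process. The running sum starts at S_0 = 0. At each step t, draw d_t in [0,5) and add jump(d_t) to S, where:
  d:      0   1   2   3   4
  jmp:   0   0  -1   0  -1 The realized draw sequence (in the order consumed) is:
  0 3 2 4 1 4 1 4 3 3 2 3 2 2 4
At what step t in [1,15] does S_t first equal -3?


6

t=0: S=0, d=0, jump=0, S_1=0
t=1: S=0, d=3, jump=0, S_2=0
t=2: S=0, d=2, jump=-1, S_3=-1
t=3: S=-1, d=4, jump=-1, S_4=-2
t=4: S=-2, d=1, jump=0, S_5=-2
t=5: S=-2, d=4, jump=-1, S_6=-3
t=6: S=-3, d=1, jump=0, S_7=-3
t=7: S=-3, d=4, jump=-1, S_8=-4
t=8: S=-4, d=3, jump=0, S_9=-4
t=9: S=-4, d=3, jump=0, S_10=-4
t=10: S=-4, d=2, jump=-1, S_11=-5
t=11: S=-5, d=3, jump=0, S_12=-5
t=12: S=-5, d=2, jump=-1, S_13=-6
t=13: S=-6, d=2, jump=-1, S_14=-7
t=14: S=-7, d=4, jump=-1, S_15=-8


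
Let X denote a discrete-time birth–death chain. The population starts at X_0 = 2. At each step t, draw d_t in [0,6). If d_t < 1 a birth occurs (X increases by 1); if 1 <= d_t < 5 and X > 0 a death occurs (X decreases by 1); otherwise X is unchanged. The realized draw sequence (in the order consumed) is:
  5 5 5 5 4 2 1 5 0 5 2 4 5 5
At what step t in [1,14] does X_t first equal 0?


t=0: X=2, d=5 → hold, X_1=2
t=1: X=2, d=5 → hold, X_2=2
t=2: X=2, d=5 → hold, X_3=2
t=3: X=2, d=5 → hold, X_4=2
t=4: X=2, d=4 → death, X_5=1
t=5: X=1, d=2 → death, X_6=0
t=6: X=0, d=1 → hold, X_7=0
t=7: X=0, d=5 → hold, X_8=0
t=8: X=0, d=0 → birth, X_9=1
t=9: X=1, d=5 → hold, X_10=1
t=10: X=1, d=2 → death, X_11=0
t=11: X=0, d=4 → hold, X_12=0
t=12: X=0, d=5 → hold, X_13=0
t=13: X=0, d=5 → hold, X_14=0

6


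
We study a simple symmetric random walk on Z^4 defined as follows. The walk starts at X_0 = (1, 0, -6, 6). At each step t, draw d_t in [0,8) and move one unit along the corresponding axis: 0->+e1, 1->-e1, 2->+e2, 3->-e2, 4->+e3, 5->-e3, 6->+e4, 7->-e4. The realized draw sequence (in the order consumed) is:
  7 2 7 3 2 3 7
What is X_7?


(1, 0, -6, 3)

t=0: X=(1, 0, -6, 6), d=7 → -e4, X_1=(1, 0, -6, 5)
t=1: X=(1, 0, -6, 5), d=2 → +e2, X_2=(1, 1, -6, 5)
t=2: X=(1, 1, -6, 5), d=7 → -e4, X_3=(1, 1, -6, 4)
t=3: X=(1, 1, -6, 4), d=3 → -e2, X_4=(1, 0, -6, 4)
t=4: X=(1, 0, -6, 4), d=2 → +e2, X_5=(1, 1, -6, 4)
t=5: X=(1, 1, -6, 4), d=3 → -e2, X_6=(1, 0, -6, 4)
t=6: X=(1, 0, -6, 4), d=7 → -e4, X_7=(1, 0, -6, 3)


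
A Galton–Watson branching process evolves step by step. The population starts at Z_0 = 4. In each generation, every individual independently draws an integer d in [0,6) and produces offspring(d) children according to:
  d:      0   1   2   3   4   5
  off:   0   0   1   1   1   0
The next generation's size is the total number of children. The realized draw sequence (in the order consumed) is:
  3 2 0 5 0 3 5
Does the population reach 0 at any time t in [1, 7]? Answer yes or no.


gen 0: Z_0=4, draws=[3, 2, 0, 5], offspring=[1, 1, 0, 0], Z_1=2
gen 1: Z_1=2, draws=[0, 3], offspring=[0, 1], Z_2=1
gen 2: Z_2=1, draws=[5], offspring=[0], Z_3=0
gen 3: Z_3=0, draws=[], offspring=[], Z_4=0
gen 4: Z_4=0, draws=[], offspring=[], Z_5=0
gen 5: Z_5=0, draws=[], offspring=[], Z_6=0
gen 6: Z_6=0, draws=[], offspring=[], Z_7=0

yes


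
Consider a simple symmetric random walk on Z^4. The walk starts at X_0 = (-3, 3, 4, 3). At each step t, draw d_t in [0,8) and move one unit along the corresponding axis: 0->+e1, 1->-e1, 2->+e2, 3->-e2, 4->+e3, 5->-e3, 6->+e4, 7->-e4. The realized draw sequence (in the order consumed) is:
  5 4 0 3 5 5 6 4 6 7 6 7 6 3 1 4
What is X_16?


t=0: X=(-3, 3, 4, 3), d=5 → -e3, X_1=(-3, 3, 3, 3)
t=1: X=(-3, 3, 3, 3), d=4 → +e3, X_2=(-3, 3, 4, 3)
t=2: X=(-3, 3, 4, 3), d=0 → +e1, X_3=(-2, 3, 4, 3)
t=3: X=(-2, 3, 4, 3), d=3 → -e2, X_4=(-2, 2, 4, 3)
t=4: X=(-2, 2, 4, 3), d=5 → -e3, X_5=(-2, 2, 3, 3)
t=5: X=(-2, 2, 3, 3), d=5 → -e3, X_6=(-2, 2, 2, 3)
t=6: X=(-2, 2, 2, 3), d=6 → +e4, X_7=(-2, 2, 2, 4)
t=7: X=(-2, 2, 2, 4), d=4 → +e3, X_8=(-2, 2, 3, 4)
t=8: X=(-2, 2, 3, 4), d=6 → +e4, X_9=(-2, 2, 3, 5)
t=9: X=(-2, 2, 3, 5), d=7 → -e4, X_10=(-2, 2, 3, 4)
t=10: X=(-2, 2, 3, 4), d=6 → +e4, X_11=(-2, 2, 3, 5)
t=11: X=(-2, 2, 3, 5), d=7 → -e4, X_12=(-2, 2, 3, 4)
t=12: X=(-2, 2, 3, 4), d=6 → +e4, X_13=(-2, 2, 3, 5)
t=13: X=(-2, 2, 3, 5), d=3 → -e2, X_14=(-2, 1, 3, 5)
t=14: X=(-2, 1, 3, 5), d=1 → -e1, X_15=(-3, 1, 3, 5)
t=15: X=(-3, 1, 3, 5), d=4 → +e3, X_16=(-3, 1, 4, 5)

(-3, 1, 4, 5)


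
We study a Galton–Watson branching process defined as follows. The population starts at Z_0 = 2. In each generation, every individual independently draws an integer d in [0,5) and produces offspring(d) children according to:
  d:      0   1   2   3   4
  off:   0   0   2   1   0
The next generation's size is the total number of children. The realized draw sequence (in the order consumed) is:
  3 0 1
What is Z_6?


0

gen 0: Z_0=2, draws=[3, 0], offspring=[1, 0], Z_1=1
gen 1: Z_1=1, draws=[1], offspring=[0], Z_2=0
gen 2: Z_2=0, draws=[], offspring=[], Z_3=0
gen 3: Z_3=0, draws=[], offspring=[], Z_4=0
gen 4: Z_4=0, draws=[], offspring=[], Z_5=0
gen 5: Z_5=0, draws=[], offspring=[], Z_6=0


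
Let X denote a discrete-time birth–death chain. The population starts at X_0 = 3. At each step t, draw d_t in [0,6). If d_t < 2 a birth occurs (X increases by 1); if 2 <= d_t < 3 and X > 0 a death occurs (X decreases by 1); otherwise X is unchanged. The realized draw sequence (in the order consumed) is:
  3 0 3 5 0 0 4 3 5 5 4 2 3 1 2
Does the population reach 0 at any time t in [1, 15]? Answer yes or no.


no

t=0: X=3, d=3 → hold, X_1=3
t=1: X=3, d=0 → birth, X_2=4
t=2: X=4, d=3 → hold, X_3=4
t=3: X=4, d=5 → hold, X_4=4
t=4: X=4, d=0 → birth, X_5=5
t=5: X=5, d=0 → birth, X_6=6
t=6: X=6, d=4 → hold, X_7=6
t=7: X=6, d=3 → hold, X_8=6
t=8: X=6, d=5 → hold, X_9=6
t=9: X=6, d=5 → hold, X_10=6
t=10: X=6, d=4 → hold, X_11=6
t=11: X=6, d=2 → death, X_12=5
t=12: X=5, d=3 → hold, X_13=5
t=13: X=5, d=1 → birth, X_14=6
t=14: X=6, d=2 → death, X_15=5


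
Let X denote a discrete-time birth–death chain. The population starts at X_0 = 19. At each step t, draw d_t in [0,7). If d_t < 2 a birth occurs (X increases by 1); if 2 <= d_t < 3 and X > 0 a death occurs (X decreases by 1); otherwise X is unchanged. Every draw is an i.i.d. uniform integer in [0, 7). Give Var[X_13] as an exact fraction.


X can drop by at most 1 per step and X_0 = 19 > T = 13, so X_t >= 19 − t >= 6 > 0 for every t <= 13: the floor at 0 (the 'and X > 0' condition) never binds. Hence X_13 = X_0 + Σ_{t<13} Y_t with i.i.d. increments Y_t = y(d_t) ∈ {+1, −1, 0}.
Outcome values over d=0..6: [1, 1, -1, 0, 0, 0, 0]
Σy = 1, Σy² = 3, M = 7
μ = 1/7 = 1/7,  σ² = 3/7 − (1/7)² = 20/49
Independent increments: Var[X_13] = 13·σ² = 13·(20/49) = 260/49

260/49


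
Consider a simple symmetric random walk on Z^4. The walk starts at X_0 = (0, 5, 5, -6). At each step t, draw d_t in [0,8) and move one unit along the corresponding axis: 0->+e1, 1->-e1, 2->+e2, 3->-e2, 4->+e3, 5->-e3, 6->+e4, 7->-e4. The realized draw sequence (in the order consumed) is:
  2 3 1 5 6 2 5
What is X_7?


t=0: X=(0, 5, 5, -6), d=2 → +e2, X_1=(0, 6, 5, -6)
t=1: X=(0, 6, 5, -6), d=3 → -e2, X_2=(0, 5, 5, -6)
t=2: X=(0, 5, 5, -6), d=1 → -e1, X_3=(-1, 5, 5, -6)
t=3: X=(-1, 5, 5, -6), d=5 → -e3, X_4=(-1, 5, 4, -6)
t=4: X=(-1, 5, 4, -6), d=6 → +e4, X_5=(-1, 5, 4, -5)
t=5: X=(-1, 5, 4, -5), d=2 → +e2, X_6=(-1, 6, 4, -5)
t=6: X=(-1, 6, 4, -5), d=5 → -e3, X_7=(-1, 6, 3, -5)

(-1, 6, 3, -5)


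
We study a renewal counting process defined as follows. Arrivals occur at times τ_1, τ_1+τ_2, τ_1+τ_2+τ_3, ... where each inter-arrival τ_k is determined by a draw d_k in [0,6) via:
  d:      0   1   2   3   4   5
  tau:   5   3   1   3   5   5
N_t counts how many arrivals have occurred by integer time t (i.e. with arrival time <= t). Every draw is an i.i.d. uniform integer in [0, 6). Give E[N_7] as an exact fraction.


Inter-arrival values over d=0..5: [5, 3, 1, 3, 5, 5]
Each d has probability 1/6, so the pmf of τ is: f(1) = 1/6, f(3) = 1/3, f(5) = 1/2
Renewal equation for m(n) = E[N_n]: condition on τ_1 = k (if k <= n, one arrival plus a fresh copy on the remaining n−k steps): m(n) = F(n) + Σ_{k<=n} f(k)·m(n−k), where F(n) = P(τ <= n) and m(0) = 0
m(1) = F(1) = 1/6
m(2) = F(2) + f(1)·m(1) = 1/6 + 1/6·1/6 = 7/36
m(3) = F(3) + f(1)·m(2) = 1/2 + 1/6·7/36 = 115/216
m(4) = F(4) + f(1)·m(3) + f(3)·m(1) = 1/2 + 1/6·115/216 + 1/3·1/6 = 835/1296
m(5) = F(5) + f(1)·m(4) + f(3)·m(2) = 1 + 1/6·835/1296 + 1/3·7/36 = 9115/7776
m(6) = F(6) + f(1)·m(5) + f(3)·m(3) + f(5)·m(1) = 1 + 1/6·9115/7776 + 1/3·115/216 + 1/2·1/6 = 67939/46656
m(7) = F(7) + f(1)·m(6) + f(3)·m(4) + f(5)·m(2) = 1 + 1/6·67939/46656 + 1/3·835/1296 + 1/2·7/36 = 435211/279936
E[N_7] = m(7) = 435211/279936

435211/279936


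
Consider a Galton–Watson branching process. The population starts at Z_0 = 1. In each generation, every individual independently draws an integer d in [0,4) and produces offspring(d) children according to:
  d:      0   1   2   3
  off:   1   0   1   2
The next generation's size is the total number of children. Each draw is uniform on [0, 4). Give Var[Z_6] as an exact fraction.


3

Outcome values over d=0..3: [1, 0, 1, 2]
Σy = 4, Σy² = 6, M = 4
μ = 4/4 = 1,  σ² = 6/4 − (1)² = 1/2
V_0 = 0, E_0 = 1
V_1 = 1/2·E_0 + (1)²·V_0 = 1/2;  E_1 = 1
V_2 = 1/2·E_1 + (1)²·V_1 = 1;  E_2 = 1
V_3 = 1/2·E_2 + (1)²·V_2 = 3/2;  E_3 = 1
V_4 = 1/2·E_3 + (1)²·V_3 = 2;  E_4 = 1
V_5 = 1/2·E_4 + (1)²·V_4 = 5/2;  E_5 = 1
V_6 = 1/2·E_5 + (1)²·V_5 = 3;  E_6 = 1


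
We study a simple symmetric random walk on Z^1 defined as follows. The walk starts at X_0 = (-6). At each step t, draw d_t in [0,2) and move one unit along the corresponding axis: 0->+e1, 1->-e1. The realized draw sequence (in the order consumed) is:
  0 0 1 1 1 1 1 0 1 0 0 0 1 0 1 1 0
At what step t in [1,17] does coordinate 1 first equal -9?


t=0: X=(-6), d=0 → +e1, X_1=(-5)
t=1: X=(-5), d=0 → +e1, X_2=(-4)
t=2: X=(-4), d=1 → -e1, X_3=(-5)
t=3: X=(-5), d=1 → -e1, X_4=(-6)
t=4: X=(-6), d=1 → -e1, X_5=(-7)
t=5: X=(-7), d=1 → -e1, X_6=(-8)
t=6: X=(-8), d=1 → -e1, X_7=(-9)
t=7: X=(-9), d=0 → +e1, X_8=(-8)
t=8: X=(-8), d=1 → -e1, X_9=(-9)
t=9: X=(-9), d=0 → +e1, X_10=(-8)
t=10: X=(-8), d=0 → +e1, X_11=(-7)
t=11: X=(-7), d=0 → +e1, X_12=(-6)
t=12: X=(-6), d=1 → -e1, X_13=(-7)
t=13: X=(-7), d=0 → +e1, X_14=(-6)
t=14: X=(-6), d=1 → -e1, X_15=(-7)
t=15: X=(-7), d=1 → -e1, X_16=(-8)
t=16: X=(-8), d=0 → +e1, X_17=(-7)

7


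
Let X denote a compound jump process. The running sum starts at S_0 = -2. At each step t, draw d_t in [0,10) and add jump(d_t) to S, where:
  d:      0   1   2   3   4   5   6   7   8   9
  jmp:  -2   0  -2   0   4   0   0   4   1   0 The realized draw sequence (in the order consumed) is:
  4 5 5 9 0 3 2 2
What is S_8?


-4

t=0: S=-2, d=4, jump=4, S_1=2
t=1: S=2, d=5, jump=0, S_2=2
t=2: S=2, d=5, jump=0, S_3=2
t=3: S=2, d=9, jump=0, S_4=2
t=4: S=2, d=0, jump=-2, S_5=0
t=5: S=0, d=3, jump=0, S_6=0
t=6: S=0, d=2, jump=-2, S_7=-2
t=7: S=-2, d=2, jump=-2, S_8=-4


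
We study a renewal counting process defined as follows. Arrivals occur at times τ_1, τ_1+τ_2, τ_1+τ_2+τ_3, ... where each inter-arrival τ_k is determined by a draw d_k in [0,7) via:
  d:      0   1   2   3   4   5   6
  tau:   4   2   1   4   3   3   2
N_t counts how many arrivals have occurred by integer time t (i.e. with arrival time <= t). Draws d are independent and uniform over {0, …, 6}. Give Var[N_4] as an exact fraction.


1422420/5764801

Inter-arrival values over d=0..6: [4, 2, 1, 4, 3, 3, 2]
Each d has probability 1/7, so the pmf of τ is: f(1) = 1/7, f(2) = 2/7, f(3) = 2/7, f(4) = 2/7
Let p_n(j) = P(N_n = j), with p_0 = [1]. Condition on τ_1: p_n(0) = P(τ > n), and for j >= 1, p_n(j) = Σ_{k<=n} f(k)·p_{n−k}(j−1)
p_1 = [6/7, 1/7]  (j = 0..1)
p_2 = [4/7, 20/49, 1/49]  (j = 0..2)
p_3 = [2/7, 30/49, 34/343, 1/343]  (j = 0..3)
p_4 = [0, 36/49, 12/49, 48/2401, 1/2401]  (j = 0..4)
E[N_4] = Σ j·p_4(j) = 3088/2401;  E[N_4²] = Σ j²·p_4(j) = 652/343
Var[N_4] = 652/343 − (3088/2401)² = 1422420/5764801


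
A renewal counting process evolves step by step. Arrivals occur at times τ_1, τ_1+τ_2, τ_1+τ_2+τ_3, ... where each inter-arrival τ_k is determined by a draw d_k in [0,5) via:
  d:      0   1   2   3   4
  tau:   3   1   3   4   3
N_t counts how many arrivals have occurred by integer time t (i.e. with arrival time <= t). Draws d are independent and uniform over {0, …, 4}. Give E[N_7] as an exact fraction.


Inter-arrival values over d=0..4: [3, 1, 3, 4, 3]
Each d has probability 1/5, so the pmf of τ is: f(1) = 1/5, f(3) = 3/5, f(4) = 1/5
Renewal equation for m(n) = E[N_n]: condition on τ_1 = k (if k <= n, one arrival plus a fresh copy on the remaining n−k steps): m(n) = F(n) + Σ_{k<=n} f(k)·m(n−k), where F(n) = P(τ <= n) and m(0) = 0
m(1) = F(1) = 1/5
m(2) = F(2) + f(1)·m(1) = 1/5 + 1/5·1/5 = 6/25
m(3) = F(3) + f(1)·m(2) = 4/5 + 1/5·6/25 = 106/125
m(4) = F(4) + f(1)·m(3) + f(3)·m(1) = 1 + 1/5·106/125 + 3/5·1/5 = 806/625
m(5) = F(5) + f(1)·m(4) + f(3)·m(2) + f(4)·m(1) = 1 + 1/5·806/625 + 3/5·6/25 + 1/5·1/5 = 4506/3125
m(6) = F(6) + f(1)·m(5) + f(3)·m(3) + f(4)·m(2) = 1 + 1/5·4506/3125 + 3/5·106/125 + 1/5·6/25 = 28831/15625
m(7) = F(7) + f(1)·m(6) + f(3)·m(4) + f(4)·m(3) = 1 + 1/5·28831/15625 + 3/5·806/625 + 1/5·106/125 = 180656/78125
E[N_7] = m(7) = 180656/78125

180656/78125


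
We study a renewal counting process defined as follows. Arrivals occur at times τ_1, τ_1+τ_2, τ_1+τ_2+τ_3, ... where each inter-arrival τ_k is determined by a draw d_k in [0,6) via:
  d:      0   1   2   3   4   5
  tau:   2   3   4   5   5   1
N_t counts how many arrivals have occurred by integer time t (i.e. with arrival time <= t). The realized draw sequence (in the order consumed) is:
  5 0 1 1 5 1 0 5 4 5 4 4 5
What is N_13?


draw d_1=5: τ_1=1, arrival time A_1=1
draw d_2=0: τ_2=2, arrival time A_2=3
draw d_3=1: τ_3=3, arrival time A_3=6
draw d_4=1: τ_4=3, arrival time A_4=9
draw d_5=5: τ_5=1, arrival time A_5=10
draw d_6=1: τ_6=3, arrival time A_6=13
draw d_7=0: τ_7=2, arrival time A_7=15
draw d_8=5: τ_8=1, arrival time A_8=16
draw d_9=4: τ_9=5, arrival time A_9=21
draw d_10=5: τ_10=1, arrival time A_10=22
draw d_11=4: τ_11=5, arrival time A_11=27
draw d_12=4: τ_12=5, arrival time A_12=32
draw d_13=5: τ_13=1, arrival time A_13=33
N_t over t=0..13: 0:0 1:1 2:1 3:2 4:2 5:2 6:3 7:3 8:3 9:4 10:5 11:5 12:5 13:6

6


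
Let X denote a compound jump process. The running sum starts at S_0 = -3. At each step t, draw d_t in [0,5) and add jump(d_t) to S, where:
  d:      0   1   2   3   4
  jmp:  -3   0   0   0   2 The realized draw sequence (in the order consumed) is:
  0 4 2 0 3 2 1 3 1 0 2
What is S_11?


t=0: S=-3, d=0, jump=-3, S_1=-6
t=1: S=-6, d=4, jump=2, S_2=-4
t=2: S=-4, d=2, jump=0, S_3=-4
t=3: S=-4, d=0, jump=-3, S_4=-7
t=4: S=-7, d=3, jump=0, S_5=-7
t=5: S=-7, d=2, jump=0, S_6=-7
t=6: S=-7, d=1, jump=0, S_7=-7
t=7: S=-7, d=3, jump=0, S_8=-7
t=8: S=-7, d=1, jump=0, S_9=-7
t=9: S=-7, d=0, jump=-3, S_10=-10
t=10: S=-10, d=2, jump=0, S_11=-10

-10


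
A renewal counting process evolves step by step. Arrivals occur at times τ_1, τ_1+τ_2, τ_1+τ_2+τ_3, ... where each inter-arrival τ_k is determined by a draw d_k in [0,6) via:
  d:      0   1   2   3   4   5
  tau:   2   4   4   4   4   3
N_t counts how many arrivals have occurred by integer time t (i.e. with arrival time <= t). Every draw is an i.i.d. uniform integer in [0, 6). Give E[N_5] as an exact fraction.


Inter-arrival values over d=0..5: [2, 4, 4, 4, 4, 3]
Each d has probability 1/6, so the pmf of τ is: f(2) = 1/6, f(3) = 1/6, f(4) = 2/3
Renewal equation for m(n) = E[N_n]: condition on τ_1 = k (if k <= n, one arrival plus a fresh copy on the remaining n−k steps): m(n) = F(n) + Σ_{k<=n} f(k)·m(n−k), where F(n) = P(τ <= n) and m(0) = 0
m(1) = F(1) = 0
m(2) = F(2) = 1/6
m(3) = F(3) = 1/3
m(4) = F(4) + f(2)·m(2) = 1 + 1/6·1/6 = 37/36
m(5) = F(5) + f(2)·m(3) + f(3)·m(2) = 1 + 1/6·1/3 + 1/6·1/6 = 13/12
E[N_5] = m(5) = 13/12

13/12


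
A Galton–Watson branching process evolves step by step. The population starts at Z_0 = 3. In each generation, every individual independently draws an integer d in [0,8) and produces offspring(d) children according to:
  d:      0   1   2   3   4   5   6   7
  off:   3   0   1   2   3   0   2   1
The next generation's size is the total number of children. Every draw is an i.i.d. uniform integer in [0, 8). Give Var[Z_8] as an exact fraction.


Outcome values over d=0..7: [3, 0, 1, 2, 3, 0, 2, 1]
Σy = 12, Σy² = 28, M = 8
μ = 12/8 = 3/2,  σ² = 28/8 − (3/2)² = 5/4
V_0 = 0, E_0 = 3
V_1 = 5/4·E_0 + (3/2)²·V_0 = 15/4;  E_1 = 9/2
V_2 = 5/4·E_1 + (3/2)²·V_1 = 225/16;  E_2 = 27/4
V_3 = 5/4·E_2 + (3/2)²·V_2 = 2565/64;  E_3 = 81/8
V_4 = 5/4·E_3 + (3/2)²·V_3 = 26325/256;  E_4 = 243/16
V_5 = 5/4·E_4 + (3/2)²·V_4 = 256365/1024;  E_5 = 729/32
V_6 = 5/4·E_5 + (3/2)²·V_5 = 2423925/4096;  E_6 = 2187/64
V_7 = 5/4·E_6 + (3/2)²·V_6 = 22515165/16384;  E_7 = 6561/128
V_8 = 5/4·E_7 + (3/2)²·V_7 = 206835525/65536;  E_8 = 19683/256

206835525/65536


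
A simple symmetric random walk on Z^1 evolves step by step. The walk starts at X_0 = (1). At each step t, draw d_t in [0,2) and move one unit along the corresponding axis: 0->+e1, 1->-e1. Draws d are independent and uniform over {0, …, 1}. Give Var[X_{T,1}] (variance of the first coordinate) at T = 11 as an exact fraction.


11

Outcome values over d=0..1: [1, -1]
Σy = 0, Σy² = 2, M = 2
μ = 0/2 = 0,  σ² = 2/2 − (0)² = 1
Independent increments: Var[X_11] = 11·σ² = 11·(1) = 11


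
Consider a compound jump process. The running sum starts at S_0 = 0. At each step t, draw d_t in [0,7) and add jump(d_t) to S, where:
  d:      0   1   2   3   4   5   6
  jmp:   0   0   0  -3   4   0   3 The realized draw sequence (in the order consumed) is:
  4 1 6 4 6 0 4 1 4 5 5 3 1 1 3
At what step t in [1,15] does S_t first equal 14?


t=0: S=0, d=4, jump=4, S_1=4
t=1: S=4, d=1, jump=0, S_2=4
t=2: S=4, d=6, jump=3, S_3=7
t=3: S=7, d=4, jump=4, S_4=11
t=4: S=11, d=6, jump=3, S_5=14
t=5: S=14, d=0, jump=0, S_6=14
t=6: S=14, d=4, jump=4, S_7=18
t=7: S=18, d=1, jump=0, S_8=18
t=8: S=18, d=4, jump=4, S_9=22
t=9: S=22, d=5, jump=0, S_10=22
t=10: S=22, d=5, jump=0, S_11=22
t=11: S=22, d=3, jump=-3, S_12=19
t=12: S=19, d=1, jump=0, S_13=19
t=13: S=19, d=1, jump=0, S_14=19
t=14: S=19, d=3, jump=-3, S_15=16

5


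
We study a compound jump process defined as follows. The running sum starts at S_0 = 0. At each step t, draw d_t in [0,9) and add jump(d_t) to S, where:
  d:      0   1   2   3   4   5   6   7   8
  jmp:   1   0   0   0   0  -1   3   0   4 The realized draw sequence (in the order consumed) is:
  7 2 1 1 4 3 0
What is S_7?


t=0: S=0, d=7, jump=0, S_1=0
t=1: S=0, d=2, jump=0, S_2=0
t=2: S=0, d=1, jump=0, S_3=0
t=3: S=0, d=1, jump=0, S_4=0
t=4: S=0, d=4, jump=0, S_5=0
t=5: S=0, d=3, jump=0, S_6=0
t=6: S=0, d=0, jump=1, S_7=1

1


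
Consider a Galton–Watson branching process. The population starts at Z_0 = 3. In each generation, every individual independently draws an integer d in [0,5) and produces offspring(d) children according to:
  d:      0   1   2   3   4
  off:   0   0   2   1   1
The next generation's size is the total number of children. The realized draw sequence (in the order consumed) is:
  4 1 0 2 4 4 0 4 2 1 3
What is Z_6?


1

gen 0: Z_0=3, draws=[4, 1, 0], offspring=[1, 0, 0], Z_1=1
gen 1: Z_1=1, draws=[2], offspring=[2], Z_2=2
gen 2: Z_2=2, draws=[4, 4], offspring=[1, 1], Z_3=2
gen 3: Z_3=2, draws=[0, 4], offspring=[0, 1], Z_4=1
gen 4: Z_4=1, draws=[2], offspring=[2], Z_5=2
gen 5: Z_5=2, draws=[1, 3], offspring=[0, 1], Z_6=1


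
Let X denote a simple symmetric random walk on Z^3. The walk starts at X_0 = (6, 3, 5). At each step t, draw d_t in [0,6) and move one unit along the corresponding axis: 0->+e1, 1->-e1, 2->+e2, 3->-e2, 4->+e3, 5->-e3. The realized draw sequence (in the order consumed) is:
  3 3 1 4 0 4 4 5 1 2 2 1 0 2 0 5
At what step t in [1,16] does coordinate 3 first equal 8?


t=0: X=(6, 3, 5), d=3 → -e2, X_1=(6, 2, 5)
t=1: X=(6, 2, 5), d=3 → -e2, X_2=(6, 1, 5)
t=2: X=(6, 1, 5), d=1 → -e1, X_3=(5, 1, 5)
t=3: X=(5, 1, 5), d=4 → +e3, X_4=(5, 1, 6)
t=4: X=(5, 1, 6), d=0 → +e1, X_5=(6, 1, 6)
t=5: X=(6, 1, 6), d=4 → +e3, X_6=(6, 1, 7)
t=6: X=(6, 1, 7), d=4 → +e3, X_7=(6, 1, 8)
t=7: X=(6, 1, 8), d=5 → -e3, X_8=(6, 1, 7)
t=8: X=(6, 1, 7), d=1 → -e1, X_9=(5, 1, 7)
t=9: X=(5, 1, 7), d=2 → +e2, X_10=(5, 2, 7)
t=10: X=(5, 2, 7), d=2 → +e2, X_11=(5, 3, 7)
t=11: X=(5, 3, 7), d=1 → -e1, X_12=(4, 3, 7)
t=12: X=(4, 3, 7), d=0 → +e1, X_13=(5, 3, 7)
t=13: X=(5, 3, 7), d=2 → +e2, X_14=(5, 4, 7)
t=14: X=(5, 4, 7), d=0 → +e1, X_15=(6, 4, 7)
t=15: X=(6, 4, 7), d=5 → -e3, X_16=(6, 4, 6)

7


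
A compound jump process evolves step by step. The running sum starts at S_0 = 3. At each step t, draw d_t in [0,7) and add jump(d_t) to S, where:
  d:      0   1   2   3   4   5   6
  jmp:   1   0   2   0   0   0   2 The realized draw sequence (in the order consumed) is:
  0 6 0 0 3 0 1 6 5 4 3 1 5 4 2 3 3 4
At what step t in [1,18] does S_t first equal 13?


t=0: S=3, d=0, jump=1, S_1=4
t=1: S=4, d=6, jump=2, S_2=6
t=2: S=6, d=0, jump=1, S_3=7
t=3: S=7, d=0, jump=1, S_4=8
t=4: S=8, d=3, jump=0, S_5=8
t=5: S=8, d=0, jump=1, S_6=9
t=6: S=9, d=1, jump=0, S_7=9
t=7: S=9, d=6, jump=2, S_8=11
t=8: S=11, d=5, jump=0, S_9=11
t=9: S=11, d=4, jump=0, S_10=11
t=10: S=11, d=3, jump=0, S_11=11
t=11: S=11, d=1, jump=0, S_12=11
t=12: S=11, d=5, jump=0, S_13=11
t=13: S=11, d=4, jump=0, S_14=11
t=14: S=11, d=2, jump=2, S_15=13
t=15: S=13, d=3, jump=0, S_16=13
t=16: S=13, d=3, jump=0, S_17=13
t=17: S=13, d=4, jump=0, S_18=13

15


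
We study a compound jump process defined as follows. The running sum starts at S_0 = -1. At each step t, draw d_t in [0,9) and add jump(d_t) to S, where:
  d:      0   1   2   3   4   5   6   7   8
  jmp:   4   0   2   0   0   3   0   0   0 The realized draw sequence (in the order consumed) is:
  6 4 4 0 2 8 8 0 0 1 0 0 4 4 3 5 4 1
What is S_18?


24

t=0: S=-1, d=6, jump=0, S_1=-1
t=1: S=-1, d=4, jump=0, S_2=-1
t=2: S=-1, d=4, jump=0, S_3=-1
t=3: S=-1, d=0, jump=4, S_4=3
t=4: S=3, d=2, jump=2, S_5=5
t=5: S=5, d=8, jump=0, S_6=5
t=6: S=5, d=8, jump=0, S_7=5
t=7: S=5, d=0, jump=4, S_8=9
t=8: S=9, d=0, jump=4, S_9=13
t=9: S=13, d=1, jump=0, S_10=13
t=10: S=13, d=0, jump=4, S_11=17
t=11: S=17, d=0, jump=4, S_12=21
t=12: S=21, d=4, jump=0, S_13=21
t=13: S=21, d=4, jump=0, S_14=21
t=14: S=21, d=3, jump=0, S_15=21
t=15: S=21, d=5, jump=3, S_16=24
t=16: S=24, d=4, jump=0, S_17=24
t=17: S=24, d=1, jump=0, S_18=24


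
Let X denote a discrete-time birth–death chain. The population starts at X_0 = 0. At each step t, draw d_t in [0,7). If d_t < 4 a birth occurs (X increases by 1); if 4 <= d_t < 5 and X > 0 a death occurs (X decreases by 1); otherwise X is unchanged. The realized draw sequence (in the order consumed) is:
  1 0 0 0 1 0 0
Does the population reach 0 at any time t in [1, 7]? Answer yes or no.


no

t=0: X=0, d=1 → birth, X_1=1
t=1: X=1, d=0 → birth, X_2=2
t=2: X=2, d=0 → birth, X_3=3
t=3: X=3, d=0 → birth, X_4=4
t=4: X=4, d=1 → birth, X_5=5
t=5: X=5, d=0 → birth, X_6=6
t=6: X=6, d=0 → birth, X_7=7


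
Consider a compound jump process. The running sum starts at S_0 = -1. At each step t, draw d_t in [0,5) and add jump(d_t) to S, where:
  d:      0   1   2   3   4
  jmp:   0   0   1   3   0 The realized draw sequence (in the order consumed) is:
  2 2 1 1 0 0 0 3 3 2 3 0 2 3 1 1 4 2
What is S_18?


t=0: S=-1, d=2, jump=1, S_1=0
t=1: S=0, d=2, jump=1, S_2=1
t=2: S=1, d=1, jump=0, S_3=1
t=3: S=1, d=1, jump=0, S_4=1
t=4: S=1, d=0, jump=0, S_5=1
t=5: S=1, d=0, jump=0, S_6=1
t=6: S=1, d=0, jump=0, S_7=1
t=7: S=1, d=3, jump=3, S_8=4
t=8: S=4, d=3, jump=3, S_9=7
t=9: S=7, d=2, jump=1, S_10=8
t=10: S=8, d=3, jump=3, S_11=11
t=11: S=11, d=0, jump=0, S_12=11
t=12: S=11, d=2, jump=1, S_13=12
t=13: S=12, d=3, jump=3, S_14=15
t=14: S=15, d=1, jump=0, S_15=15
t=15: S=15, d=1, jump=0, S_16=15
t=16: S=15, d=4, jump=0, S_17=15
t=17: S=15, d=2, jump=1, S_18=16

16


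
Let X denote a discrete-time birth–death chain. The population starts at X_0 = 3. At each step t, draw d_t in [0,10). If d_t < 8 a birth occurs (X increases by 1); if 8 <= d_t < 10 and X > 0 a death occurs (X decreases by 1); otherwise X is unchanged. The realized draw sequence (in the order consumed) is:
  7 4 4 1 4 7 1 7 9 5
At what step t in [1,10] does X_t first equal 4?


t=0: X=3, d=7 → birth, X_1=4
t=1: X=4, d=4 → birth, X_2=5
t=2: X=5, d=4 → birth, X_3=6
t=3: X=6, d=1 → birth, X_4=7
t=4: X=7, d=4 → birth, X_5=8
t=5: X=8, d=7 → birth, X_6=9
t=6: X=9, d=1 → birth, X_7=10
t=7: X=10, d=7 → birth, X_8=11
t=8: X=11, d=9 → death, X_9=10
t=9: X=10, d=5 → birth, X_10=11

1


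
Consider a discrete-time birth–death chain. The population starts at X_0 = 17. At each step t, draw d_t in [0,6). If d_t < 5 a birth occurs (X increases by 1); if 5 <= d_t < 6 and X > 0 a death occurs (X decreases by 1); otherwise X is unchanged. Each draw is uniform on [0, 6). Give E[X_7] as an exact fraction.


65/3

X can drop by at most 1 per step and X_0 = 17 > T = 7, so X_t >= 17 − t >= 10 > 0 for every t <= 7: the floor at 0 (the 'and X > 0' condition) never binds. Hence X_7 = X_0 + Σ_{t<7} Y_t with i.i.d. increments Y_t = y(d_t) ∈ {+1, −1, 0}.
Outcome values over d=0..5: [1, 1, 1, 1, 1, -1]
Σy = 4, Σy² = 6, M = 6
μ = 4/6 = 2/3,  σ² = 6/6 − (2/3)² = 5/9
E[X_7] = 17 + 7·(2/3) = 65/3


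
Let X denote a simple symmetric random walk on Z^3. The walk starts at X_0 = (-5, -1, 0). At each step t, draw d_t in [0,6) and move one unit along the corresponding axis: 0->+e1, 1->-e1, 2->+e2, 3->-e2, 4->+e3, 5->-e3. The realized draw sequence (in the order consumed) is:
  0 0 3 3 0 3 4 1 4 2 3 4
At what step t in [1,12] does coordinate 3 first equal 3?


12

t=0: X=(-5, -1, 0), d=0 → +e1, X_1=(-4, -1, 0)
t=1: X=(-4, -1, 0), d=0 → +e1, X_2=(-3, -1, 0)
t=2: X=(-3, -1, 0), d=3 → -e2, X_3=(-3, -2, 0)
t=3: X=(-3, -2, 0), d=3 → -e2, X_4=(-3, -3, 0)
t=4: X=(-3, -3, 0), d=0 → +e1, X_5=(-2, -3, 0)
t=5: X=(-2, -3, 0), d=3 → -e2, X_6=(-2, -4, 0)
t=6: X=(-2, -4, 0), d=4 → +e3, X_7=(-2, -4, 1)
t=7: X=(-2, -4, 1), d=1 → -e1, X_8=(-3, -4, 1)
t=8: X=(-3, -4, 1), d=4 → +e3, X_9=(-3, -4, 2)
t=9: X=(-3, -4, 2), d=2 → +e2, X_10=(-3, -3, 2)
t=10: X=(-3, -3, 2), d=3 → -e2, X_11=(-3, -4, 2)
t=11: X=(-3, -4, 2), d=4 → +e3, X_12=(-3, -4, 3)


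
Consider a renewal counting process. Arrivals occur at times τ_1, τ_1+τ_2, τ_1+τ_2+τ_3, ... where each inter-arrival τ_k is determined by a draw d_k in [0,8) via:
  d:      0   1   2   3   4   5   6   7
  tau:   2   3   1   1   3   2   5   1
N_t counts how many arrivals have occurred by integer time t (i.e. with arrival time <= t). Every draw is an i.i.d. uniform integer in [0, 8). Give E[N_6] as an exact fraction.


Inter-arrival values over d=0..7: [2, 3, 1, 1, 3, 2, 5, 1]
Each d has probability 1/8, so the pmf of τ is: f(1) = 3/8, f(2) = 1/4, f(3) = 1/4, f(5) = 1/8
Renewal equation for m(n) = E[N_n]: condition on τ_1 = k (if k <= n, one arrival plus a fresh copy on the remaining n−k steps): m(n) = F(n) + Σ_{k<=n} f(k)·m(n−k), where F(n) = P(τ <= n) and m(0) = 0
m(1) = F(1) = 3/8
m(2) = F(2) + f(1)·m(1) = 5/8 + 3/8·3/8 = 49/64
m(3) = F(3) + f(1)·m(2) + f(2)·m(1) = 7/8 + 3/8·49/64 + 1/4·3/8 = 643/512
m(4) = F(4) + f(1)·m(3) + f(2)·m(2) + f(3)·m(1) = 7/8 + 3/8·643/512 + 1/4·49/64 + 1/4·3/8 = 6681/4096
m(5) = F(5) + f(1)·m(4) + f(2)·m(3) + f(3)·m(2) = 1 + 3/8·6681/4096 + 1/4·643/512 + 1/4·49/64 = 69371/32768
m(6) = F(6) + f(1)·m(5) + f(2)·m(4) + f(3)·m(3) + f(5)·m(1) = 1 + 3/8·69371/32768 + 1/4·6681/4096 + 1/4·643/512 + 1/8·3/8 = 671745/262144
E[N_6] = m(6) = 671745/262144

671745/262144


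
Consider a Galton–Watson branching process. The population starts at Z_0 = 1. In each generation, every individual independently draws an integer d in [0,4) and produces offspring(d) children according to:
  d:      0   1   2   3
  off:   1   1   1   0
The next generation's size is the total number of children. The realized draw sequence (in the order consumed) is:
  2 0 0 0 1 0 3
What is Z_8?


0

gen 0: Z_0=1, draws=[2], offspring=[1], Z_1=1
gen 1: Z_1=1, draws=[0], offspring=[1], Z_2=1
gen 2: Z_2=1, draws=[0], offspring=[1], Z_3=1
gen 3: Z_3=1, draws=[0], offspring=[1], Z_4=1
gen 4: Z_4=1, draws=[1], offspring=[1], Z_5=1
gen 5: Z_5=1, draws=[0], offspring=[1], Z_6=1
gen 6: Z_6=1, draws=[3], offspring=[0], Z_7=0
gen 7: Z_7=0, draws=[], offspring=[], Z_8=0


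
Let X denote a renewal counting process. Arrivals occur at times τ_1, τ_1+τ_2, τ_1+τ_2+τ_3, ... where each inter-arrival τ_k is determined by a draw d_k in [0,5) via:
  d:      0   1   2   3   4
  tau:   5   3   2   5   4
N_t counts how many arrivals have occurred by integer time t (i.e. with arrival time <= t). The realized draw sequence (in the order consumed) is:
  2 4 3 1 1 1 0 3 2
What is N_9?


draw d_1=2: τ_1=2, arrival time A_1=2
draw d_2=4: τ_2=4, arrival time A_2=6
draw d_3=3: τ_3=5, arrival time A_3=11
draw d_4=1: τ_4=3, arrival time A_4=14
draw d_5=1: τ_5=3, arrival time A_5=17
draw d_6=1: τ_6=3, arrival time A_6=20
draw d_7=0: τ_7=5, arrival time A_7=25
draw d_8=3: τ_8=5, arrival time A_8=30
draw d_9=2: τ_9=2, arrival time A_9=32
N_t over t=0..9: 0:0 1:0 2:1 3:1 4:1 5:1 6:2 7:2 8:2 9:2

2


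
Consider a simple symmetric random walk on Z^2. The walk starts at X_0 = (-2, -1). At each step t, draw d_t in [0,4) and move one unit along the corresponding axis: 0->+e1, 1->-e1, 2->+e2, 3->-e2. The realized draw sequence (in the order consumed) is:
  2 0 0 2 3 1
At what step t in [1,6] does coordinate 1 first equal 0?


t=0: X=(-2, -1), d=2 → +e2, X_1=(-2, 0)
t=1: X=(-2, 0), d=0 → +e1, X_2=(-1, 0)
t=2: X=(-1, 0), d=0 → +e1, X_3=(0, 0)
t=3: X=(0, 0), d=2 → +e2, X_4=(0, 1)
t=4: X=(0, 1), d=3 → -e2, X_5=(0, 0)
t=5: X=(0, 0), d=1 → -e1, X_6=(-1, 0)

3


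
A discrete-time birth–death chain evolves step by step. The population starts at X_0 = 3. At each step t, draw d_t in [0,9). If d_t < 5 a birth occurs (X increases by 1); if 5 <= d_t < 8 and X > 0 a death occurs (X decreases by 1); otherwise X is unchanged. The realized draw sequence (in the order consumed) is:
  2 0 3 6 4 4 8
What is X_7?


7

t=0: X=3, d=2 → birth, X_1=4
t=1: X=4, d=0 → birth, X_2=5
t=2: X=5, d=3 → birth, X_3=6
t=3: X=6, d=6 → death, X_4=5
t=4: X=5, d=4 → birth, X_5=6
t=5: X=6, d=4 → birth, X_6=7
t=6: X=7, d=8 → hold, X_7=7


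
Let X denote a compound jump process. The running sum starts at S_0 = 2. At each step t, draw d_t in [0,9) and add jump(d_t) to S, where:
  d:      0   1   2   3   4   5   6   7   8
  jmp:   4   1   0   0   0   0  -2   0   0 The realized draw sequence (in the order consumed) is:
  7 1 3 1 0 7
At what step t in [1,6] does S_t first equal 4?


4

t=0: S=2, d=7, jump=0, S_1=2
t=1: S=2, d=1, jump=1, S_2=3
t=2: S=3, d=3, jump=0, S_3=3
t=3: S=3, d=1, jump=1, S_4=4
t=4: S=4, d=0, jump=4, S_5=8
t=5: S=8, d=7, jump=0, S_6=8


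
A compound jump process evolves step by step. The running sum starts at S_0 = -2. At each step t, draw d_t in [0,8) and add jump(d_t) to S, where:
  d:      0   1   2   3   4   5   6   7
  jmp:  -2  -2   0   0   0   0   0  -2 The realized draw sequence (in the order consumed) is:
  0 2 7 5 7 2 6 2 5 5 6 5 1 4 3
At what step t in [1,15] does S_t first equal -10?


13

t=0: S=-2, d=0, jump=-2, S_1=-4
t=1: S=-4, d=2, jump=0, S_2=-4
t=2: S=-4, d=7, jump=-2, S_3=-6
t=3: S=-6, d=5, jump=0, S_4=-6
t=4: S=-6, d=7, jump=-2, S_5=-8
t=5: S=-8, d=2, jump=0, S_6=-8
t=6: S=-8, d=6, jump=0, S_7=-8
t=7: S=-8, d=2, jump=0, S_8=-8
t=8: S=-8, d=5, jump=0, S_9=-8
t=9: S=-8, d=5, jump=0, S_10=-8
t=10: S=-8, d=6, jump=0, S_11=-8
t=11: S=-8, d=5, jump=0, S_12=-8
t=12: S=-8, d=1, jump=-2, S_13=-10
t=13: S=-10, d=4, jump=0, S_14=-10
t=14: S=-10, d=3, jump=0, S_15=-10


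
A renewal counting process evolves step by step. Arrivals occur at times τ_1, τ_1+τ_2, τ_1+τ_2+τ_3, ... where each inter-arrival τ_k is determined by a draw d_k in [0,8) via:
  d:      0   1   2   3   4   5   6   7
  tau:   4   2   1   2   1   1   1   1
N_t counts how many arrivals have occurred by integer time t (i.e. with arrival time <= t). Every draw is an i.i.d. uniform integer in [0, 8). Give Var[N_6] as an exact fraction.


99940395903/68719476736

Inter-arrival values over d=0..7: [4, 2, 1, 2, 1, 1, 1, 1]
Each d has probability 1/8, so the pmf of τ is: f(1) = 5/8, f(2) = 1/4, f(4) = 1/8
Let p_n(j) = P(N_n = j), with p_0 = [1]. Condition on τ_1: p_n(0) = P(τ > n), and for j >= 1, p_n(j) = Σ_{k<=n} f(k)·p_{n−k}(j−1)
p_1 = [3/8, 5/8]  (j = 0..1)
p_2 = [1/8, 31/64, 25/64]  (j = 0..2)
p_3 = [1/8, 11/64, 235/512, 125/512]  (j = 0..3)
p_4 = [0, 15/64, 117/512, 1575/4096, 625/4096]  (j = 0..4)
p_5 = [0, 5/64, 137/512, 1055/4096, 9875/32768, 3125/32768]  (j = 0..5)
p_6 = [0, 1/64, 43/256, 1119/4096, 8425/32768, 59375/262144, 15625/262144]  (j = 0..6)
E[N_6] = Σ j·p_6(j) = 967233/262144;  E[N_6²] = Σ j²·p_6(j) = 3950043/262144
Var[N_6] = 3950043/262144 − (967233/262144)² = 99940395903/68719476736
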